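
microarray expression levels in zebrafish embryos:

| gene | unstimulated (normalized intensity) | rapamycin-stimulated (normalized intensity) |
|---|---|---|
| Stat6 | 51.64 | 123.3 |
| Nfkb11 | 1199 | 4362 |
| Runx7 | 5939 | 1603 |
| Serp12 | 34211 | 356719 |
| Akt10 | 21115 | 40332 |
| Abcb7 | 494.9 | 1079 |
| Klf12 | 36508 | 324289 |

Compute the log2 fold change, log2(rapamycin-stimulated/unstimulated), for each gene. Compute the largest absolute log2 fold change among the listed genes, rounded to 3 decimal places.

log2(123.3/51.64) = 1.256  (Stat6)
log2(4362/1199) = 1.863  (Nfkb11)
log2(1603/5939) = -1.889  (Runx7)
log2(356719/34211) = 3.382  (Serp12)
log2(40332/21115) = 0.934  (Akt10)
log2(1079/494.9) = 1.124  (Abcb7)
log2(324289/36508) = 3.151  (Klf12)
The largest magnitude belongs to Serp12.

3.382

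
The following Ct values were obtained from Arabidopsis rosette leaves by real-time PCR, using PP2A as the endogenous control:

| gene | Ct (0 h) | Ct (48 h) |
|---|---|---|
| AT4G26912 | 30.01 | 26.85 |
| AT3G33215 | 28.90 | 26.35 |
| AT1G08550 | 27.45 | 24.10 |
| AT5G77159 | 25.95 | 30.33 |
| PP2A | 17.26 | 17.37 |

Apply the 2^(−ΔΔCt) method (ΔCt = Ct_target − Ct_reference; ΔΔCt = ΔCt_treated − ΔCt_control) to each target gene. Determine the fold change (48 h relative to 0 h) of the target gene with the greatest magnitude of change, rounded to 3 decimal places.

0.052

AT4G26912: ΔΔCt = (26.85−17.37) − (30.01−17.26) = 9.48 − 12.75 = -3.27; fold change = 2^3.27 = 9.646
AT3G33215: ΔΔCt = (26.35−17.37) − (28.90−17.26) = 8.98 − 11.64 = -2.66; fold change = 2^2.66 = 6.320
AT1G08550: ΔΔCt = (24.10−17.37) − (27.45−17.26) = 6.73 − 10.19 = -3.46; fold change = 2^3.46 = 11.004
AT5G77159: ΔΔCt = (30.33−17.37) − (25.95−17.26) = 12.96 − 8.69 = 4.27; fold change = 2^-4.27 = 0.052
AT5G77159 has the largest |ΔΔCt| = 4.27.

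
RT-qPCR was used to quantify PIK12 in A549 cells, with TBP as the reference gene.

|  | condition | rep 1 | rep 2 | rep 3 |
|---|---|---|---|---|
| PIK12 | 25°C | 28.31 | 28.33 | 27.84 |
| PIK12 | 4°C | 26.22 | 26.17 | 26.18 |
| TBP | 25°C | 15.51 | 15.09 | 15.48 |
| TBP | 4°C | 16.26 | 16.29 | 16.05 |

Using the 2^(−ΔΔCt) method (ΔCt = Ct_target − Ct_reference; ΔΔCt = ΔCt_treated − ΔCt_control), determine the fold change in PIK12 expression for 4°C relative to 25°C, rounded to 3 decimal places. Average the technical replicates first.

Mean Ct: PIK12 25°C 28.160; PIK12 4°C 26.190; TBP 25°C 15.360; TBP 4°C 16.200
ΔCt(25°C) = 28.160 − 15.360 = 12.800
ΔCt(4°C) = 26.190 − 16.200 = 9.990
ΔΔCt = 9.990 − 12.800 = -2.810
Fold change = 2^(−(-2.810)) = 2^2.810 = 7.0128

7.013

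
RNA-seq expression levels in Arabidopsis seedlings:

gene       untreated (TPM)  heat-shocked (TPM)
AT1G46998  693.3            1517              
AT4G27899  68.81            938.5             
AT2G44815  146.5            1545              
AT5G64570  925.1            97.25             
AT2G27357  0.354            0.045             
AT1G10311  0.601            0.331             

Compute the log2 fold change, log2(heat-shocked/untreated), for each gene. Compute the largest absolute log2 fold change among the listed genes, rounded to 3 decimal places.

log2(1517/693.3) = 1.130  (AT1G46998)
log2(938.5/68.81) = 3.770  (AT4G27899)
log2(1545/146.5) = 3.399  (AT2G44815)
log2(97.25/925.1) = -3.250  (AT5G64570)
log2(0.045/0.354) = -2.976  (AT2G27357)
log2(0.331/0.601) = -0.861  (AT1G10311)
The largest magnitude belongs to AT4G27899.

3.770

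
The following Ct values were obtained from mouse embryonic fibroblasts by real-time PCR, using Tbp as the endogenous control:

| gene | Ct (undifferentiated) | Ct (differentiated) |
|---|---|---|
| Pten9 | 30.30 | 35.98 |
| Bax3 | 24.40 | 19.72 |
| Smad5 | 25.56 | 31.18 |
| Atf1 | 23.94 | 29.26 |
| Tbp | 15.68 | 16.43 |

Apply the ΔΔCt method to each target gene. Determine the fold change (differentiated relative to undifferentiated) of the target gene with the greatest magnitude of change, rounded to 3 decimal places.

Pten9: ΔΔCt = (35.98−16.43) − (30.30−15.68) = 19.55 − 14.62 = 4.93; fold change = 2^-4.93 = 0.033
Bax3: ΔΔCt = (19.72−16.43) − (24.40−15.68) = 3.29 − 8.72 = -5.43; fold change = 2^5.43 = 43.111
Smad5: ΔΔCt = (31.18−16.43) − (25.56−15.68) = 14.75 − 9.88 = 4.87; fold change = 2^-4.87 = 0.034
Atf1: ΔΔCt = (29.26−16.43) − (23.94−15.68) = 12.83 − 8.26 = 4.57; fold change = 2^-4.57 = 0.042
Bax3 has the largest |ΔΔCt| = 5.43.

43.111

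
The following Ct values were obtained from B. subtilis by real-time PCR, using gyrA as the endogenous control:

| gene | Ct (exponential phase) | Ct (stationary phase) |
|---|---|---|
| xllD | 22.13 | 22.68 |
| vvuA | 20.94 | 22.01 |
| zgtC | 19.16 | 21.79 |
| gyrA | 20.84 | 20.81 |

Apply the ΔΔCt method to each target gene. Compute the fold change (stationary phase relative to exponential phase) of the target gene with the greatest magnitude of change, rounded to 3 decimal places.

0.158

xllD: ΔΔCt = (22.68−20.81) − (22.13−20.84) = 1.87 − 1.29 = 0.58; fold change = 2^-0.58 = 0.669
vvuA: ΔΔCt = (22.01−20.81) − (20.94−20.84) = 1.20 − 0.10 = 1.10; fold change = 2^-1.10 = 0.467
zgtC: ΔΔCt = (21.79−20.81) − (19.16−20.84) = 0.98 − (-1.68) = 2.66; fold change = 2^-2.66 = 0.158
zgtC has the largest |ΔΔCt| = 2.66.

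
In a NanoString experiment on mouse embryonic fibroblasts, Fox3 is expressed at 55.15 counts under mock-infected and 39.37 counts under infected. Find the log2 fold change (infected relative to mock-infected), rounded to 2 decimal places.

-0.49

Fold change = 39.37 / 55.15 = 0.7139
log2(0.7139) = -0.486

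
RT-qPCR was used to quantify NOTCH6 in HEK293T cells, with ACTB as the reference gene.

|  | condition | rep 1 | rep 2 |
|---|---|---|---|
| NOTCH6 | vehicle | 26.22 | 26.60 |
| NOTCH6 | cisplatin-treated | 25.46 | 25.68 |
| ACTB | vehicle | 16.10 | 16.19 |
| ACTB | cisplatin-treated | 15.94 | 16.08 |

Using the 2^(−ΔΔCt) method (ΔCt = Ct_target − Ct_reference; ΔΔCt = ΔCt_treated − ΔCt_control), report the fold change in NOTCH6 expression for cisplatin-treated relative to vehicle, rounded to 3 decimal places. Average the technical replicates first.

1.630

Mean Ct: NOTCH6 vehicle 26.410; NOTCH6 cisplatin-treated 25.570; ACTB vehicle 16.145; ACTB cisplatin-treated 16.010
ΔCt(vehicle) = 26.410 − 16.145 = 10.265
ΔCt(cisplatin-treated) = 25.570 − 16.010 = 9.560
ΔΔCt = 9.560 − 10.265 = -0.705
Fold change = 2^(−(-0.705)) = 2^0.705 = 1.6301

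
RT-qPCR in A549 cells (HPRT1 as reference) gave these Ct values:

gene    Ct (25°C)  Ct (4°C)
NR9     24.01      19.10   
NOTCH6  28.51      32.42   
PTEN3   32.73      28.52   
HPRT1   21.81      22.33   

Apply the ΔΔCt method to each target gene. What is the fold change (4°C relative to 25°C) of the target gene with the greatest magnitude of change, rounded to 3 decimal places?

NR9: ΔΔCt = (19.10−22.33) − (24.01−21.81) = -3.23 − 2.20 = -5.43; fold change = 2^5.43 = 43.111
NOTCH6: ΔΔCt = (32.42−22.33) − (28.51−21.81) = 10.09 − 6.70 = 3.39; fold change = 2^-3.39 = 0.095
PTEN3: ΔΔCt = (28.52−22.33) − (32.73−21.81) = 6.19 − 10.92 = -4.73; fold change = 2^4.73 = 26.538
NR9 has the largest |ΔΔCt| = 5.43.

43.111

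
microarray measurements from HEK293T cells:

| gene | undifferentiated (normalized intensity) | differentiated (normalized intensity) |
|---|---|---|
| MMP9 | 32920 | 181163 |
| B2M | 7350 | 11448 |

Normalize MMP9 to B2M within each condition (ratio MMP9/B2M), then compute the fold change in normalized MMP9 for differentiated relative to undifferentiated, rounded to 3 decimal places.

3.533

MMP9/B2M (undifferentiated) = 32920 / 7350 = 4.4789
MMP9/B2M (differentiated) = 181163 / 11448 = 15.825
Fold change = 15.825 / 4.4789 = 3.5332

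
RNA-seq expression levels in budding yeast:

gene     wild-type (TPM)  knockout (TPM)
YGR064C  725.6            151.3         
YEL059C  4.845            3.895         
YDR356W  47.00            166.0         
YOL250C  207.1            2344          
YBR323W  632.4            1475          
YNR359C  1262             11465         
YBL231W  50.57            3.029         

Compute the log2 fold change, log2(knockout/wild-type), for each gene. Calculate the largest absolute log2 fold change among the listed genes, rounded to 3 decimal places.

log2(151.3/725.6) = -2.262  (YGR064C)
log2(3.895/4.845) = -0.315  (YEL059C)
log2(166.0/47.00) = 1.820  (YDR356W)
log2(2344/207.1) = 3.501  (YOL250C)
log2(1475/632.4) = 1.222  (YBR323W)
log2(11465/1262) = 3.183  (YNR359C)
log2(3.029/50.57) = -4.061  (YBL231W)
The largest magnitude belongs to YBL231W.

4.061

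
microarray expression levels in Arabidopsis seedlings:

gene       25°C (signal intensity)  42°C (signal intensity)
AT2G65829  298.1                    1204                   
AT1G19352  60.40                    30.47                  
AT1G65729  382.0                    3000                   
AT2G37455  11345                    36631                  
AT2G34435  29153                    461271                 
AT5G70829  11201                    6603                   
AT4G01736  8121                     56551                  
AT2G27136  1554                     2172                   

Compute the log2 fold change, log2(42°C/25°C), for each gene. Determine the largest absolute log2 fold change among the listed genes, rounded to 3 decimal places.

log2(1204/298.1) = 2.014  (AT2G65829)
log2(30.47/60.40) = -0.987  (AT1G19352)
log2(3000/382.0) = 2.973  (AT1G65729)
log2(36631/11345) = 1.691  (AT2G37455)
log2(461271/29153) = 3.984  (AT2G34435)
log2(6603/11201) = -0.762  (AT5G70829)
log2(56551/8121) = 2.800  (AT4G01736)
log2(2172/1554) = 0.483  (AT2G27136)
The largest magnitude belongs to AT2G34435.

3.984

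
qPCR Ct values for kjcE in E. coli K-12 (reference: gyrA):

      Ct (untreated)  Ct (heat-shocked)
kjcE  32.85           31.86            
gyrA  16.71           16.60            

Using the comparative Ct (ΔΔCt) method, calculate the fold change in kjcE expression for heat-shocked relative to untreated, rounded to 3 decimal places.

ΔCt(untreated) = 32.850 − 16.710 = 16.140
ΔCt(heat-shocked) = 31.860 − 16.600 = 15.260
ΔΔCt = 15.260 − 16.140 = -0.880
Fold change = 2^(−(-0.880)) = 2^0.880 = 1.8404

1.840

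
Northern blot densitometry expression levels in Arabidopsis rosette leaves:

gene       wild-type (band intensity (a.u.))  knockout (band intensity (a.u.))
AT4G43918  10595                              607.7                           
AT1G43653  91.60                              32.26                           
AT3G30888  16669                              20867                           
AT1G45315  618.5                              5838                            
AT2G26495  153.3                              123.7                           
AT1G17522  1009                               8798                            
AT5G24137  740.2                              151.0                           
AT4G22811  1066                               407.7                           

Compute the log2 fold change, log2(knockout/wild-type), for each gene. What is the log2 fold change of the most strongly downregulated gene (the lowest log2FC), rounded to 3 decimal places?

log2(607.7/10595) = -4.124  (AT4G43918)
log2(32.26/91.60) = -1.506  (AT1G43653)
log2(20867/16669) = 0.324  (AT3G30888)
log2(5838/618.5) = 3.239  (AT1G45315)
log2(123.7/153.3) = -0.310  (AT2G26495)
log2(8798/1009) = 3.124  (AT1G17522)
log2(151.0/740.2) = -2.293  (AT5G24137)
log2(407.7/1066) = -1.387  (AT4G22811)
AT4G43918 is most strongly downregulated.

-4.124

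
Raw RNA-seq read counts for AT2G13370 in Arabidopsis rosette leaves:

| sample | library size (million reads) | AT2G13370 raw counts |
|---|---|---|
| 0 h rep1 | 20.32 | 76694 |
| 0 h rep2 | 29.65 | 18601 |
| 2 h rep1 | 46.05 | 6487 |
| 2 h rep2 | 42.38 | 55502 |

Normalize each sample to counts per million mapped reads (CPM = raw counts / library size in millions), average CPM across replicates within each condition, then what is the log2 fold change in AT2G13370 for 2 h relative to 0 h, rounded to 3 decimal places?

-1.602

CPM(0 h rep1) = 76694 / 20.32 = 3774.3110
CPM(0 h rep2) = 18601 / 29.65 = 627.3524
CPM(2 h rep1) = 6487 / 46.05 = 140.8686
CPM(2 h rep2) = 55502 / 42.38 = 1309.6272
mean CPM(0 h) = 2200.8317; mean CPM(2 h) = 725.2479
Fold change = 725.2479 / 2200.8317 = 0.32953
log2(0.32953) = -1.6015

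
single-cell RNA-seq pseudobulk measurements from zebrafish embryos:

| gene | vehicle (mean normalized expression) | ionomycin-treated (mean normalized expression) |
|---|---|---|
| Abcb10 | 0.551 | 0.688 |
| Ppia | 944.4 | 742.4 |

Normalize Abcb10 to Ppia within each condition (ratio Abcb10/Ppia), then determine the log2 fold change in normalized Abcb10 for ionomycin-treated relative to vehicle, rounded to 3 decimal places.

Abcb10/Ppia (vehicle) = 0.551 / 944.4 = 0.00058344
Abcb10/Ppia (ionomycin-treated) = 0.688 / 742.4 = 0.00092672
Fold change = 0.00092672 / 0.00058344 = 1.5884
log2(1.5884) = 0.6676

0.668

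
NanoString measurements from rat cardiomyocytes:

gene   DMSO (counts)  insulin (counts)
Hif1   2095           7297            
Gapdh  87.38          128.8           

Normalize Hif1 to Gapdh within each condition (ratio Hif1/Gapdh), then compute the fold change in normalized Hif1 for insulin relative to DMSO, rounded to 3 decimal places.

Hif1/Gapdh (DMSO) = 2095 / 87.38 = 23.976
Hif1/Gapdh (insulin) = 7297 / 128.8 = 56.654
Fold change = 56.654 / 23.976 = 2.3630

2.363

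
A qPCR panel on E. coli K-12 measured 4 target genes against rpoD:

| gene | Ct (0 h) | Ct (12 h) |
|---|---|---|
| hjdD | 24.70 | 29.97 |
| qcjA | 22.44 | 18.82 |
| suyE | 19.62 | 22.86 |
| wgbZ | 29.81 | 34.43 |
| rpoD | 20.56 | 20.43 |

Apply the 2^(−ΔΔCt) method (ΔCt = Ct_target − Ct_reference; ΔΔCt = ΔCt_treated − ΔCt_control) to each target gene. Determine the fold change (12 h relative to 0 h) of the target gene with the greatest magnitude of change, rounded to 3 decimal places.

0.024

hjdD: ΔΔCt = (29.97−20.43) − (24.70−20.56) = 9.54 − 4.14 = 5.40; fold change = 2^-5.40 = 0.024
qcjA: ΔΔCt = (18.82−20.43) − (22.44−20.56) = -1.61 − 1.88 = -3.49; fold change = 2^3.49 = 11.236
suyE: ΔΔCt = (22.86−20.43) − (19.62−20.56) = 2.43 − (-0.94) = 3.37; fold change = 2^-3.37 = 0.097
wgbZ: ΔΔCt = (34.43−20.43) − (29.81−20.56) = 14.00 − 9.25 = 4.75; fold change = 2^-4.75 = 0.037
hjdD has the largest |ΔΔCt| = 5.40.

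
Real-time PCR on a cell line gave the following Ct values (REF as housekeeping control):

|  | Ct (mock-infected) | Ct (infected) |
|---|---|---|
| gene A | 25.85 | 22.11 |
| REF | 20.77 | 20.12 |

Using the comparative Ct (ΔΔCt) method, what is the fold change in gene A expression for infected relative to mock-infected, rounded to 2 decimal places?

8.51

ΔCt(mock-infected) = 25.850 − 20.770 = 5.080
ΔCt(infected) = 22.110 − 20.120 = 1.990
ΔΔCt = 1.990 − 5.080 = -3.090
Fold change = 2^(−(-3.090)) = 2^3.090 = 8.515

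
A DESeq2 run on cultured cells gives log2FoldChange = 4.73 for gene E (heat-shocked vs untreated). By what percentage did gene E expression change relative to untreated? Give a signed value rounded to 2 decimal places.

Fold change = 2^(4.73) = 26.5382
Percent change = (FC − 1) × 100% = (26.5382 − 1) × 100 = 2553.82%

2553.82%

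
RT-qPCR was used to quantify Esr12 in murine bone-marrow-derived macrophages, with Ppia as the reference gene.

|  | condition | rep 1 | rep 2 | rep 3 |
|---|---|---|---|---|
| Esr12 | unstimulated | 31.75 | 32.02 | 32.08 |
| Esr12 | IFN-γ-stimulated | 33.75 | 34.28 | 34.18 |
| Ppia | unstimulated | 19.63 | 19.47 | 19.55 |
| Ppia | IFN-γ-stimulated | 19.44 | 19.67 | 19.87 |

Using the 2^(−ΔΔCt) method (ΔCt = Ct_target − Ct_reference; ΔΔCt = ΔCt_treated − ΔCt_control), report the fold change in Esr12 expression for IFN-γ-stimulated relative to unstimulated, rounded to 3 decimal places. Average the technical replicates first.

Mean Ct: Esr12 unstimulated 31.950; Esr12 IFN-γ-stimulated 34.070; Ppia unstimulated 19.550; Ppia IFN-γ-stimulated 19.660
ΔCt(unstimulated) = 31.950 − 19.550 = 12.400
ΔCt(IFN-γ-stimulated) = 34.070 − 19.660 = 14.410
ΔΔCt = 14.410 − 12.400 = 2.010
Fold change = 2^(−2.010) = 0.2483

0.248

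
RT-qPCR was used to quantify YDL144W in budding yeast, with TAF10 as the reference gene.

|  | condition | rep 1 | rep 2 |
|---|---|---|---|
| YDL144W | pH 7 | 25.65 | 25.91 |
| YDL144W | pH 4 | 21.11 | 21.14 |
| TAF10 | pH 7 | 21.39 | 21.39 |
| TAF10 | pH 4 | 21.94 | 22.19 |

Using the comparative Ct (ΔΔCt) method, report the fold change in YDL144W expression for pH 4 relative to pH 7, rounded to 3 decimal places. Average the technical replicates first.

Mean Ct: YDL144W pH 7 25.780; YDL144W pH 4 21.125; TAF10 pH 7 21.390; TAF10 pH 4 22.065
ΔCt(pH 7) = 25.780 − 21.390 = 4.390
ΔCt(pH 4) = 21.125 − 22.065 = -0.940
ΔΔCt = -0.940 − 4.390 = -5.330
Fold change = 2^(−(-5.330)) = 2^5.330 = 40.2244

40.224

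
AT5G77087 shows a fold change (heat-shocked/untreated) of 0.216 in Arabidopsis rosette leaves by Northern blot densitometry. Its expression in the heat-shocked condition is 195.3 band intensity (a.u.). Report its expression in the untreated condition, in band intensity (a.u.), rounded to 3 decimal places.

904.167

untreated expression = 195.3 / 0.216 = 904.167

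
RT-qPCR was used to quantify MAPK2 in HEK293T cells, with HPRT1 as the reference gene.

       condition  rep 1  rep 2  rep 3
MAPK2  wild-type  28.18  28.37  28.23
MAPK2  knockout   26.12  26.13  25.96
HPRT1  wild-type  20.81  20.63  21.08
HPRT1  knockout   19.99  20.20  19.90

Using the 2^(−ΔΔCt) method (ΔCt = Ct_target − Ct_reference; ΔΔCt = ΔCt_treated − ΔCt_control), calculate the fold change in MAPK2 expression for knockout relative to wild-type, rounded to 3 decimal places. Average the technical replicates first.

Mean Ct: MAPK2 wild-type 28.260; MAPK2 knockout 26.070; HPRT1 wild-type 20.840; HPRT1 knockout 20.030
ΔCt(wild-type) = 28.260 − 20.840 = 7.420
ΔCt(knockout) = 26.070 − 20.030 = 6.040
ΔΔCt = 6.040 − 7.420 = -1.380
Fold change = 2^(−(-1.380)) = 2^1.380 = 2.6027

2.603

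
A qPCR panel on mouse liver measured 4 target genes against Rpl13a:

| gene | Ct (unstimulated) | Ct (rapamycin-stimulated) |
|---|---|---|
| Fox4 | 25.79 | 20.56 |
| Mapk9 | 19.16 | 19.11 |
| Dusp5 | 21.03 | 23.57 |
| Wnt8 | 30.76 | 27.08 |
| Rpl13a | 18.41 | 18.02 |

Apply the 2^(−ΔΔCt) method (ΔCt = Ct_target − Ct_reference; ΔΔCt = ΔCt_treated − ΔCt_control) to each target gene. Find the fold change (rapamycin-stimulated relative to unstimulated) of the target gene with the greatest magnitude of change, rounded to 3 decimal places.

28.641

Fox4: ΔΔCt = (20.56−18.02) − (25.79−18.41) = 2.54 − 7.38 = -4.84; fold change = 2^4.84 = 28.641
Mapk9: ΔΔCt = (19.11−18.02) − (19.16−18.41) = 1.09 − 0.75 = 0.34; fold change = 2^-0.34 = 0.790
Dusp5: ΔΔCt = (23.57−18.02) − (21.03−18.41) = 5.55 − 2.62 = 2.93; fold change = 2^-2.93 = 0.131
Wnt8: ΔΔCt = (27.08−18.02) − (30.76−18.41) = 9.06 − 12.35 = -3.29; fold change = 2^3.29 = 9.781
Fox4 has the largest |ΔΔCt| = 4.84.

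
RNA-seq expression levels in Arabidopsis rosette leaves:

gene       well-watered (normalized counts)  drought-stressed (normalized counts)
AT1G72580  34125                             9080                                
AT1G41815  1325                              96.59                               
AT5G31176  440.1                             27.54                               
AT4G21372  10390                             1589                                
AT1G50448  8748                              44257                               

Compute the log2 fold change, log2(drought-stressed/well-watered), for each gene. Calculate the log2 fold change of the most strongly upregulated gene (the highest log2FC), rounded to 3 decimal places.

log2(9080/34125) = -1.910  (AT1G72580)
log2(96.59/1325) = -3.778  (AT1G41815)
log2(27.54/440.1) = -3.998  (AT5G31176)
log2(1589/10390) = -2.709  (AT4G21372)
log2(44257/8748) = 2.339  (AT1G50448)
AT1G50448 is most strongly upregulated.

2.339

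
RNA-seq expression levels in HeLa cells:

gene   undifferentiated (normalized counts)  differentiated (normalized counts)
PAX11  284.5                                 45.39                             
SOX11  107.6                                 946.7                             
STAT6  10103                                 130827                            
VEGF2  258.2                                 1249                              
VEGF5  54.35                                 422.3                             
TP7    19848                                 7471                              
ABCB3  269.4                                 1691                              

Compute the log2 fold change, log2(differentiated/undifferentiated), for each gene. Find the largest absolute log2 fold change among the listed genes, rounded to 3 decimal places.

3.695

log2(45.39/284.5) = -2.648  (PAX11)
log2(946.7/107.6) = 3.137  (SOX11)
log2(130827/10103) = 3.695  (STAT6)
log2(1249/258.2) = 2.274  (VEGF2)
log2(422.3/54.35) = 2.958  (VEGF5)
log2(7471/19848) = -1.410  (TP7)
log2(1691/269.4) = 2.650  (ABCB3)
The largest magnitude belongs to STAT6.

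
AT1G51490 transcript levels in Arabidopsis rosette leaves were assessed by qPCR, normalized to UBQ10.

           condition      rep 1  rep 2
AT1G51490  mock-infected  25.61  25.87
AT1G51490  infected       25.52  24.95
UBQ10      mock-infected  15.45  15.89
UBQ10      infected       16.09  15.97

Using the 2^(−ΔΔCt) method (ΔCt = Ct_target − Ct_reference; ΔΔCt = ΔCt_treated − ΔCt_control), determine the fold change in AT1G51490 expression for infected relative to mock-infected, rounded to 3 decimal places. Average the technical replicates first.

Mean Ct: AT1G51490 mock-infected 25.740; AT1G51490 infected 25.235; UBQ10 mock-infected 15.670; UBQ10 infected 16.030
ΔCt(mock-infected) = 25.740 − 15.670 = 10.070
ΔCt(infected) = 25.235 − 16.030 = 9.205
ΔΔCt = 9.205 − 10.070 = -0.865
Fold change = 2^(−(-0.865)) = 2^0.865 = 1.8213

1.821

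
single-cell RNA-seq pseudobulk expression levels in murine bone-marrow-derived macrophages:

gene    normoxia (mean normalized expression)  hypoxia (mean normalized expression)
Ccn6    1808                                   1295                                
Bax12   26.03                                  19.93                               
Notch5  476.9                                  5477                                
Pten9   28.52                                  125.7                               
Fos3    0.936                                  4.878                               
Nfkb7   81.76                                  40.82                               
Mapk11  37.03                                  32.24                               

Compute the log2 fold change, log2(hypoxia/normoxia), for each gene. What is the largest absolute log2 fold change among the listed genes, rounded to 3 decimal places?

log2(1295/1808) = -0.481  (Ccn6)
log2(19.93/26.03) = -0.385  (Bax12)
log2(5477/476.9) = 3.522  (Notch5)
log2(125.7/28.52) = 2.140  (Pten9)
log2(4.878/0.936) = 2.382  (Fos3)
log2(40.82/81.76) = -1.002  (Nfkb7)
log2(32.24/37.03) = -0.200  (Mapk11)
The largest magnitude belongs to Notch5.

3.522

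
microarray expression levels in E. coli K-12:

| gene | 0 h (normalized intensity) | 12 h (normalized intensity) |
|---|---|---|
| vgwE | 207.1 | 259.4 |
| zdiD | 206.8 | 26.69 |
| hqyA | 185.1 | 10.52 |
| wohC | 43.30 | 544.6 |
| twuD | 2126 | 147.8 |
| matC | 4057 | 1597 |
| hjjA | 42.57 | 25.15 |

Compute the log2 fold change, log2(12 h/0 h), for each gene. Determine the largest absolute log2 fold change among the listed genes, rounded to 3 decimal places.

4.137

log2(259.4/207.1) = 0.325  (vgwE)
log2(26.69/206.8) = -2.954  (zdiD)
log2(10.52/185.1) = -4.137  (hqyA)
log2(544.6/43.30) = 3.653  (wohC)
log2(147.8/2126) = -3.846  (twuD)
log2(1597/4057) = -1.345  (matC)
log2(25.15/42.57) = -0.759  (hjjA)
The largest magnitude belongs to hqyA.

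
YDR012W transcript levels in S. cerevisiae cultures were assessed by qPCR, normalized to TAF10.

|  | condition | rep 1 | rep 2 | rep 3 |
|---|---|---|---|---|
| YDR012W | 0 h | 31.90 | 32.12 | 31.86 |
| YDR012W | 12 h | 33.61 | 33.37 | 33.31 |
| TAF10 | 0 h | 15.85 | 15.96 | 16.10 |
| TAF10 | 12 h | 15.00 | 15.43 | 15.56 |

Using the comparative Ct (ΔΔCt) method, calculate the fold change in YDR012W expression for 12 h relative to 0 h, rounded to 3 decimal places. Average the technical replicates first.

0.232

Mean Ct: YDR012W 0 h 31.960; YDR012W 12 h 33.430; TAF10 0 h 15.970; TAF10 12 h 15.330
ΔCt(0 h) = 31.960 − 15.970 = 15.990
ΔCt(12 h) = 33.430 − 15.330 = 18.100
ΔΔCt = 18.100 − 15.990 = 2.110
Fold change = 2^(−2.110) = 0.2316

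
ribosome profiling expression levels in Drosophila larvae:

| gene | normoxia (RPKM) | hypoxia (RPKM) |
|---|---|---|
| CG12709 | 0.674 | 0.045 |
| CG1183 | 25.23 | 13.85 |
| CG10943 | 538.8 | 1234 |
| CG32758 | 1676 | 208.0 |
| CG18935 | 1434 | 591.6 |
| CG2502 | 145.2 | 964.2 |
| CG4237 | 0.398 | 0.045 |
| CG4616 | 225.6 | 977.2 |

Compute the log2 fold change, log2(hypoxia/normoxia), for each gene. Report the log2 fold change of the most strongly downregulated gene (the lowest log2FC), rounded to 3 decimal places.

log2(0.045/0.674) = -3.905  (CG12709)
log2(13.85/25.23) = -0.865  (CG1183)
log2(1234/538.8) = 1.196  (CG10943)
log2(208.0/1676) = -3.010  (CG32758)
log2(591.6/1434) = -1.277  (CG18935)
log2(964.2/145.2) = 2.731  (CG2502)
log2(0.045/0.398) = -3.145  (CG4237)
log2(977.2/225.6) = 2.115  (CG4616)
CG12709 is most strongly downregulated.

-3.905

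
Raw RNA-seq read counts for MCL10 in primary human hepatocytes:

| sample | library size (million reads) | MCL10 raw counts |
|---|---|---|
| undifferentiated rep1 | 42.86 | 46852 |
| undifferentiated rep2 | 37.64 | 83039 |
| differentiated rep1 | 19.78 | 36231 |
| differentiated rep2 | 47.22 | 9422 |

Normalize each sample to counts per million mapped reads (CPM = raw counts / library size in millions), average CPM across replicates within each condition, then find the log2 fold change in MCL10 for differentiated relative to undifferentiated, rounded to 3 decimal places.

CPM(undifferentiated rep1) = 46852 / 42.86 = 1093.1405
CPM(undifferentiated rep2) = 83039 / 37.64 = 2206.1371
CPM(differentiated rep1) = 36231 / 19.78 = 1831.6987
CPM(differentiated rep2) = 9422 / 47.22 = 199.5341
mean CPM(undifferentiated) = 1649.6388; mean CPM(differentiated) = 1015.6164
Fold change = 1015.6164 / 1649.6388 = 0.61566
log2(0.61566) = -0.6998

-0.700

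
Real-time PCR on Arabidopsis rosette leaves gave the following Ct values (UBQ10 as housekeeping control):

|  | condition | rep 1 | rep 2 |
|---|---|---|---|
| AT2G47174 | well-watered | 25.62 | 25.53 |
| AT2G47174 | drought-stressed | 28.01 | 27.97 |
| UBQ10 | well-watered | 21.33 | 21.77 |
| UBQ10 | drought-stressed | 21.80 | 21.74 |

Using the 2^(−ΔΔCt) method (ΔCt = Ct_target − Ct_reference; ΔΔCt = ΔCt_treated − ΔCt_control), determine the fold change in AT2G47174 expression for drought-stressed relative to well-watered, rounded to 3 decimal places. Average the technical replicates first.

0.218

Mean Ct: AT2G47174 well-watered 25.575; AT2G47174 drought-stressed 27.990; UBQ10 well-watered 21.550; UBQ10 drought-stressed 21.770
ΔCt(well-watered) = 25.575 − 21.550 = 4.025
ΔCt(drought-stressed) = 27.990 − 21.770 = 6.220
ΔΔCt = 6.220 − 4.025 = 2.195
Fold change = 2^(−2.195) = 0.2184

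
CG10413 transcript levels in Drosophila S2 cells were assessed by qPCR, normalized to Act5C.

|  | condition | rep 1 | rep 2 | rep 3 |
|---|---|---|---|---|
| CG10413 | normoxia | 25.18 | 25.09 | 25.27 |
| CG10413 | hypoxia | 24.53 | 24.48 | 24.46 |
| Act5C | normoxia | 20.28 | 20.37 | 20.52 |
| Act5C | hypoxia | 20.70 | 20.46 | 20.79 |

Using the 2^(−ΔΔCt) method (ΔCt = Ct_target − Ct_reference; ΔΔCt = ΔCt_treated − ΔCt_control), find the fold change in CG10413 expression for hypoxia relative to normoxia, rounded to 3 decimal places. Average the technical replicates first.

Mean Ct: CG10413 normoxia 25.180; CG10413 hypoxia 24.490; Act5C normoxia 20.390; Act5C hypoxia 20.650
ΔCt(normoxia) = 25.180 − 20.390 = 4.790
ΔCt(hypoxia) = 24.490 − 20.650 = 3.840
ΔΔCt = 3.840 − 4.790 = -0.950
Fold change = 2^(−(-0.950)) = 2^0.950 = 1.9319

1.932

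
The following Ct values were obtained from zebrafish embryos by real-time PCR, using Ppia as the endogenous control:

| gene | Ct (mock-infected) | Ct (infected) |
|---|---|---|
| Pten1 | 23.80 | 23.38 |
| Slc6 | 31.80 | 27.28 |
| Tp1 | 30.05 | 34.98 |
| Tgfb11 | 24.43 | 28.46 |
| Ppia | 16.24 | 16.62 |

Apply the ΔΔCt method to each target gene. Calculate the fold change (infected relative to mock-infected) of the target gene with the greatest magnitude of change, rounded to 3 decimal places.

Pten1: ΔΔCt = (23.38−16.62) − (23.80−16.24) = 6.76 − 7.56 = -0.80; fold change = 2^0.80 = 1.741
Slc6: ΔΔCt = (27.28−16.62) − (31.80−16.24) = 10.66 − 15.56 = -4.90; fold change = 2^4.90 = 29.857
Tp1: ΔΔCt = (34.98−16.62) − (30.05−16.24) = 18.36 − 13.81 = 4.55; fold change = 2^-4.55 = 0.043
Tgfb11: ΔΔCt = (28.46−16.62) − (24.43−16.24) = 11.84 − 8.19 = 3.65; fold change = 2^-3.65 = 0.080
Slc6 has the largest |ΔΔCt| = 4.90.

29.857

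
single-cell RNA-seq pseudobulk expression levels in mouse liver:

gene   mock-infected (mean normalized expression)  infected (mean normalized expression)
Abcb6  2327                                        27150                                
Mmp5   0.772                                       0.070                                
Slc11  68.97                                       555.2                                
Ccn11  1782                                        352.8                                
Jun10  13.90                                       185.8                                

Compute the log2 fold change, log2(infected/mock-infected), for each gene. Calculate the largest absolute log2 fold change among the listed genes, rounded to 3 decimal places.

3.741

log2(27150/2327) = 3.544  (Abcb6)
log2(0.070/0.772) = -3.463  (Mmp5)
log2(555.2/68.97) = 3.009  (Slc11)
log2(352.8/1782) = -2.337  (Ccn11)
log2(185.8/13.90) = 3.741  (Jun10)
The largest magnitude belongs to Jun10.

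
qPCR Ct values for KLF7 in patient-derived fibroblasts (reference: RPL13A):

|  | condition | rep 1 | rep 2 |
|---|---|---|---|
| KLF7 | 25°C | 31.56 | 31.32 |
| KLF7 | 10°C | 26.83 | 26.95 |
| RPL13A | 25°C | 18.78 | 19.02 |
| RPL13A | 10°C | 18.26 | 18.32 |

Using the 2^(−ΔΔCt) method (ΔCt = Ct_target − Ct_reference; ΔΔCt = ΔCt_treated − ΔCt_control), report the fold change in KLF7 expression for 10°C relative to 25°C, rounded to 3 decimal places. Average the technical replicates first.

Mean Ct: KLF7 25°C 31.440; KLF7 10°C 26.890; RPL13A 25°C 18.900; RPL13A 10°C 18.290
ΔCt(25°C) = 31.440 − 18.900 = 12.540
ΔCt(10°C) = 26.890 − 18.290 = 8.600
ΔΔCt = 8.600 − 12.540 = -3.940
Fold change = 2^(−(-3.940)) = 2^3.940 = 15.3482

15.348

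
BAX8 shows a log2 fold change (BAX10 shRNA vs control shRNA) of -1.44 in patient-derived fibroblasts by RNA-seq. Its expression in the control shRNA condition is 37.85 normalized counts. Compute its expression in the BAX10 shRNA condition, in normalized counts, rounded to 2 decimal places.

Fold change = 2^(-1.44) = 0.3686
BAX10 shRNA expression = 37.85 × 0.3686 = 13.95

13.95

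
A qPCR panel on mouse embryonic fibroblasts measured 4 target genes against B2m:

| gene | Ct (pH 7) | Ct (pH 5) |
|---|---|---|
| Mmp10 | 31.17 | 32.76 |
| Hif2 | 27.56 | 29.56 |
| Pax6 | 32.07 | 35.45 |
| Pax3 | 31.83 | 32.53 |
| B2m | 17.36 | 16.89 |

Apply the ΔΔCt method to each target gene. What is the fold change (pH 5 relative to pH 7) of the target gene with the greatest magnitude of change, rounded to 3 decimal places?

0.069

Mmp10: ΔΔCt = (32.76−16.89) − (31.17−17.36) = 15.87 − 13.81 = 2.06; fold change = 2^-2.06 = 0.240
Hif2: ΔΔCt = (29.56−16.89) − (27.56−17.36) = 12.67 − 10.20 = 2.47; fold change = 2^-2.47 = 0.180
Pax6: ΔΔCt = (35.45−16.89) − (32.07−17.36) = 18.56 − 14.71 = 3.85; fold change = 2^-3.85 = 0.069
Pax3: ΔΔCt = (32.53−16.89) − (31.83−17.36) = 15.64 − 14.47 = 1.17; fold change = 2^-1.17 = 0.444
Pax6 has the largest |ΔΔCt| = 3.85.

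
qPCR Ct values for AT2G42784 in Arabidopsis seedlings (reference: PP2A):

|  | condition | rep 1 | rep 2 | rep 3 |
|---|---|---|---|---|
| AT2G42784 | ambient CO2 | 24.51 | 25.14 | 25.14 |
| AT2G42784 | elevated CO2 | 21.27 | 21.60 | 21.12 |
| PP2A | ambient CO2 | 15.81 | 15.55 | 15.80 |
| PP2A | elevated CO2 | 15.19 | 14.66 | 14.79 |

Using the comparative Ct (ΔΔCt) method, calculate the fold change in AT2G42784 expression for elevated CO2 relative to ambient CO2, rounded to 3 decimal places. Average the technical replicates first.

6.774

Mean Ct: AT2G42784 ambient CO2 24.930; AT2G42784 elevated CO2 21.330; PP2A ambient CO2 15.720; PP2A elevated CO2 14.880
ΔCt(ambient CO2) = 24.930 − 15.720 = 9.210
ΔCt(elevated CO2) = 21.330 − 14.880 = 6.450
ΔΔCt = 6.450 − 9.210 = -2.760
Fold change = 2^(−(-2.760)) = 2^2.760 = 6.7740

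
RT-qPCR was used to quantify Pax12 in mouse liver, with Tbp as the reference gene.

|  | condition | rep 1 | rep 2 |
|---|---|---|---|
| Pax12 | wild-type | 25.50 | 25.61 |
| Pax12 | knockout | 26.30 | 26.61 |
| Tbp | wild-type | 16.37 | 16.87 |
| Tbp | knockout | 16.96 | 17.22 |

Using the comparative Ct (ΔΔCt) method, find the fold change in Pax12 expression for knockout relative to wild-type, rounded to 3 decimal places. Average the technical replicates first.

0.742

Mean Ct: Pax12 wild-type 25.555; Pax12 knockout 26.455; Tbp wild-type 16.620; Tbp knockout 17.090
ΔCt(wild-type) = 25.555 − 16.620 = 8.935
ΔCt(knockout) = 26.455 − 17.090 = 9.365
ΔΔCt = 9.365 − 8.935 = 0.430
Fold change = 2^(−0.430) = 0.7423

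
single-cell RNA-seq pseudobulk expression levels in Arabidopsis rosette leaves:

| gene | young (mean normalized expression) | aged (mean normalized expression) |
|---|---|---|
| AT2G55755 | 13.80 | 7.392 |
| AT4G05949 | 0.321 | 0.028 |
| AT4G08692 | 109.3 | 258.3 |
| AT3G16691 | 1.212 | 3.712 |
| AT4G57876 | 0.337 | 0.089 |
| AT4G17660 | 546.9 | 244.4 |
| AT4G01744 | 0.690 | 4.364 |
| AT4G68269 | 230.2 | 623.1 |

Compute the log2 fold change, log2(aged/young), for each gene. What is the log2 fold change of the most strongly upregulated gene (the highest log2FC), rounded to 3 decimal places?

2.661

log2(7.392/13.80) = -0.901  (AT2G55755)
log2(0.028/0.321) = -3.519  (AT4G05949)
log2(258.3/109.3) = 1.241  (AT4G08692)
log2(3.712/1.212) = 1.615  (AT3G16691)
log2(0.089/0.337) = -1.921  (AT4G57876)
log2(244.4/546.9) = -1.162  (AT4G17660)
log2(4.364/0.690) = 2.661  (AT4G01744)
log2(623.1/230.2) = 1.437  (AT4G68269)
AT4G01744 is most strongly upregulated.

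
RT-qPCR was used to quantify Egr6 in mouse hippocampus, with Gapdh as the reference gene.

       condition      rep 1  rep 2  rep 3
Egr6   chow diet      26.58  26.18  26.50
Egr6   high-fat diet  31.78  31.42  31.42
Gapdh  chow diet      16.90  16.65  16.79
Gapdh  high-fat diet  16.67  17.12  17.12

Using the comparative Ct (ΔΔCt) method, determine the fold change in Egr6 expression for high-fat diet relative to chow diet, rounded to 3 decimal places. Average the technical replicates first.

Mean Ct: Egr6 chow diet 26.420; Egr6 high-fat diet 31.540; Gapdh chow diet 16.780; Gapdh high-fat diet 16.970
ΔCt(chow diet) = 26.420 − 16.780 = 9.640
ΔCt(high-fat diet) = 31.540 − 16.970 = 14.570
ΔΔCt = 14.570 − 9.640 = 4.930
Fold change = 2^(−4.930) = 0.0328

0.033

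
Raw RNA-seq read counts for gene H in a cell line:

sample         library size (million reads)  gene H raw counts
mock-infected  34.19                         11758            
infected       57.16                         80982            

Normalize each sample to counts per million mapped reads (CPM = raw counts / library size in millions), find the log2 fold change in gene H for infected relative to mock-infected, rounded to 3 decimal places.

CPM(mock-infected) = 11758 / 34.19 = 343.9017
CPM(infected) = 80982 / 57.16 = 1416.7600
Fold change = 1416.7600 / 343.9017 = 4.11967
log2(4.11967) = 2.0425

2.043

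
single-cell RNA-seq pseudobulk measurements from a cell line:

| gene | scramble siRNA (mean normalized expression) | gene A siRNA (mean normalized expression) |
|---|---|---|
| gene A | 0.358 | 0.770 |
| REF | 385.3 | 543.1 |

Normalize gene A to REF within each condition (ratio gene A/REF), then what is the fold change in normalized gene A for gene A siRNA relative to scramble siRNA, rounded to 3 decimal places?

1.526

gene A/REF (scramble siRNA) = 0.358 / 385.3 = 0.00092915
gene A/REF (gene A siRNA) = 0.770 / 543.1 = 0.0014178
Fold change = 0.0014178 / 0.00092915 = 1.5259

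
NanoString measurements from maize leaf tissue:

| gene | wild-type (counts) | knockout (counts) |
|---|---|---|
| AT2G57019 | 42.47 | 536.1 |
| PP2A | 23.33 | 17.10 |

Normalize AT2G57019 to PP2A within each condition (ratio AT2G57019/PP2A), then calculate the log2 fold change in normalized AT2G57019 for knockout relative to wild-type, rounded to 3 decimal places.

AT2G57019/PP2A (wild-type) = 42.47 / 23.33 = 1.8204
AT2G57019/PP2A (knockout) = 536.1 / 17.10 = 31.351
Fold change = 31.351 / 1.8204 = 17.2219
log2(17.2219) = 4.1062

4.106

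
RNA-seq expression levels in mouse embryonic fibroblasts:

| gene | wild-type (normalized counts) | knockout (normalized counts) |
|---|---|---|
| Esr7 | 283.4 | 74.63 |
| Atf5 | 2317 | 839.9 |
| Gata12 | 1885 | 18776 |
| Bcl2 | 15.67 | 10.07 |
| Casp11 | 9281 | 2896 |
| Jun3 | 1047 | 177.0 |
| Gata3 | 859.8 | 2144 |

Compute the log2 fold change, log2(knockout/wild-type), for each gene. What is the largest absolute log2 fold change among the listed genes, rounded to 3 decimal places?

3.316

log2(74.63/283.4) = -1.925  (Esr7)
log2(839.9/2317) = -1.464  (Atf5)
log2(18776/1885) = 3.316  (Gata12)
log2(10.07/15.67) = -0.638  (Bcl2)
log2(2896/9281) = -1.680  (Casp11)
log2(177.0/1047) = -2.564  (Jun3)
log2(2144/859.8) = 1.318  (Gata3)
The largest magnitude belongs to Gata12.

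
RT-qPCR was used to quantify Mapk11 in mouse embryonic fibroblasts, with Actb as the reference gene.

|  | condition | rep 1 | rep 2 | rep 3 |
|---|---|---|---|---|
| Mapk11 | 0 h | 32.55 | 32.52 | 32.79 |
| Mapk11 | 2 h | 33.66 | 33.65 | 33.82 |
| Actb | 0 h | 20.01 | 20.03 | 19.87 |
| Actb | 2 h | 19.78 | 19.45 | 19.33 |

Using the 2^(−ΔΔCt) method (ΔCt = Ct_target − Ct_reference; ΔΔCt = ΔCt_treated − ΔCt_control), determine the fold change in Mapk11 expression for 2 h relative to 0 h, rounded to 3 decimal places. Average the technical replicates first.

0.344

Mean Ct: Mapk11 0 h 32.620; Mapk11 2 h 33.710; Actb 0 h 19.970; Actb 2 h 19.520
ΔCt(0 h) = 32.620 − 19.970 = 12.650
ΔCt(2 h) = 33.710 − 19.520 = 14.190
ΔΔCt = 14.190 − 12.650 = 1.540
Fold change = 2^(−1.540) = 0.3439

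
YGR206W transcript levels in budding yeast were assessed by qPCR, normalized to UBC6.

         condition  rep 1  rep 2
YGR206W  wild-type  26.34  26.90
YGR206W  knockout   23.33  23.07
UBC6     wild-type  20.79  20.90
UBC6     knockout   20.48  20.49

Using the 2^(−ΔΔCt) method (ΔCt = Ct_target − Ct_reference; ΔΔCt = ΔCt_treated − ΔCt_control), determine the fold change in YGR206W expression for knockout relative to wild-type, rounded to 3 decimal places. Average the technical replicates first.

8.340

Mean Ct: YGR206W wild-type 26.620; YGR206W knockout 23.200; UBC6 wild-type 20.845; UBC6 knockout 20.485
ΔCt(wild-type) = 26.620 − 20.845 = 5.775
ΔCt(knockout) = 23.200 − 20.485 = 2.715
ΔΔCt = 2.715 − 5.775 = -3.060
Fold change = 2^(−(-3.060)) = 2^3.060 = 8.3397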